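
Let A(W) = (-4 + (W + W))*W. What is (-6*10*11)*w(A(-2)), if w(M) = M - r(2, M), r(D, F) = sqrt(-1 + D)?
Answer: -9900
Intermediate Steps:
A(W) = W*(-4 + 2*W) (A(W) = (-4 + 2*W)*W = W*(-4 + 2*W))
w(M) = -1 + M (w(M) = M - sqrt(-1 + 2) = M - sqrt(1) = M - 1*1 = M - 1 = -1 + M)
(-6*10*11)*w(A(-2)) = (-6*10*11)*(-1 + 2*(-2)*(-2 - 2)) = (-60*11)*(-1 + 2*(-2)*(-4)) = -660*(-1 + 16) = -660*15 = -9900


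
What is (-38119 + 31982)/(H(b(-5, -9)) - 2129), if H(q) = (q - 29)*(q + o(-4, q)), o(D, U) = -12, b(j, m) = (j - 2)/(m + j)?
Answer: 24548/7205 ≈ 3.4071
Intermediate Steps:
b(j, m) = (-2 + j)/(j + m)
H(q) = (-29 + q)*(-12 + q) (H(q) = (q - 29)*(q - 12) = (-29 + q)*(-12 + q))
(-38119 + 31982)/(H(b(-5, -9)) - 2129) = (-38119 + 31982)/((348 + ((-2 - 5)/(-5 - 9))² - 41*(-2 - 5)/(-5 - 9)) - 2129) = -6137/((348 + (-7/(-14))² - 41*(-7)/(-14)) - 2129) = -6137/((348 + (-1/14*(-7))² - (-41)*(-7)/14) - 2129) = -6137/((348 + (½)² - 41*½) - 2129) = -6137/((348 + ¼ - 41/2) - 2129) = -6137/(1311/4 - 2129) = -6137/(-7205/4) = -6137*(-4/7205) = 24548/7205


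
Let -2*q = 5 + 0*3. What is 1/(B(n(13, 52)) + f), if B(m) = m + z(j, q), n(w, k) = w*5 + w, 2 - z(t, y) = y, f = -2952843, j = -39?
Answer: -2/5905521 ≈ -3.3867e-7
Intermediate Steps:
q = -5/2 (q = -(5 + 0*3)/2 = -(5 + 0)/2 = -1/2*5 = -5/2 ≈ -2.5000)
z(t, y) = 2 - y
n(w, k) = 6*w (n(w, k) = 5*w + w = 6*w)
B(m) = 9/2 + m (B(m) = m + (2 - 1*(-5/2)) = m + (2 + 5/2) = m + 9/2 = 9/2 + m)
1/(B(n(13, 52)) + f) = 1/((9/2 + 6*13) - 2952843) = 1/((9/2 + 78) - 2952843) = 1/(165/2 - 2952843) = 1/(-5905521/2) = -2/5905521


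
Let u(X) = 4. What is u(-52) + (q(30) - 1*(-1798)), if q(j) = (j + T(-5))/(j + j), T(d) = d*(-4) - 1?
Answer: 108169/60 ≈ 1802.8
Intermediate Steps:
T(d) = -1 - 4*d (T(d) = -4*d - 1 = -1 - 4*d)
q(j) = (19 + j)/(2*j) (q(j) = (j + (-1 - 4*(-5)))/(j + j) = (j + (-1 + 20))/((2*j)) = (j + 19)*(1/(2*j)) = (19 + j)*(1/(2*j)) = (19 + j)/(2*j))
u(-52) + (q(30) - 1*(-1798)) = 4 + ((½)*(19 + 30)/30 - 1*(-1798)) = 4 + ((½)*(1/30)*49 + 1798) = 4 + (49/60 + 1798) = 4 + 107929/60 = 108169/60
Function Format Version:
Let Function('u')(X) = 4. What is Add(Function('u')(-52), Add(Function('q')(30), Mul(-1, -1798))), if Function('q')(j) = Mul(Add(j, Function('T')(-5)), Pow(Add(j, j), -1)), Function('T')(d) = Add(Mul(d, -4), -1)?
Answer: Rational(108169, 60) ≈ 1802.8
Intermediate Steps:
Function('T')(d) = Add(-1, Mul(-4, d)) (Function('T')(d) = Add(Mul(-4, d), -1) = Add(-1, Mul(-4, d)))
Function('q')(j) = Mul(Rational(1, 2), Pow(j, -1), Add(19, j)) (Function('q')(j) = Mul(Add(j, Add(-1, Mul(-4, -5))), Pow(Add(j, j), -1)) = Mul(Add(j, Add(-1, 20)), Pow(Mul(2, j), -1)) = Mul(Add(j, 19), Mul(Rational(1, 2), Pow(j, -1))) = Mul(Add(19, j), Mul(Rational(1, 2), Pow(j, -1))) = Mul(Rational(1, 2), Pow(j, -1), Add(19, j)))
Add(Function('u')(-52), Add(Function('q')(30), Mul(-1, -1798))) = Add(4, Add(Mul(Rational(1, 2), Pow(30, -1), Add(19, 30)), Mul(-1, -1798))) = Add(4, Add(Mul(Rational(1, 2), Rational(1, 30), 49), 1798)) = Add(4, Add(Rational(49, 60), 1798)) = Add(4, Rational(107929, 60)) = Rational(108169, 60)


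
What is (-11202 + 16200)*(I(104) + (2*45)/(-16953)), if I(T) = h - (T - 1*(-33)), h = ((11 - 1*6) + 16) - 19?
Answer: -3813049170/5651 ≈ -6.7476e+5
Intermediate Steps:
h = 2 (h = ((11 - 6) + 16) - 19 = (5 + 16) - 19 = 21 - 19 = 2)
I(T) = -31 - T (I(T) = 2 - (T - 1*(-33)) = 2 - (T + 33) = 2 - (33 + T) = 2 + (-33 - T) = -31 - T)
(-11202 + 16200)*(I(104) + (2*45)/(-16953)) = (-11202 + 16200)*((-31 - 1*104) + (2*45)/(-16953)) = 4998*((-31 - 104) + 90*(-1/16953)) = 4998*(-135 - 30/5651) = 4998*(-762915/5651) = -3813049170/5651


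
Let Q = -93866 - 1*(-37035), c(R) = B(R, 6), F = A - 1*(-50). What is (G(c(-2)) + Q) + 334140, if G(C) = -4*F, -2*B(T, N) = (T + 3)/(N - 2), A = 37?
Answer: 276961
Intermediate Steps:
F = 87 (F = 37 - 1*(-50) = 37 + 50 = 87)
B(T, N) = -(3 + T)/(2*(-2 + N)) (B(T, N) = -(T + 3)/(2*(N - 2)) = -(3 + T)/(2*(-2 + N)))
c(R) = -3/8 - R/8 (c(R) = (-3 - R)/(2*(-2 + 6)) = (½)*(-3 - R)/4 = (½)*(¼)*(-3 - R) = -3/8 - R/8)
G(C) = -348 (G(C) = -4*87 = -348)
Q = -56831 (Q = -93866 + 37035 = -56831)
(G(c(-2)) + Q) + 334140 = (-348 - 56831) + 334140 = -57179 + 334140 = 276961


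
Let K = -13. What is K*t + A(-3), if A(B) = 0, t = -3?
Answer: 39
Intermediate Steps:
K*t + A(-3) = -13*(-3) + 0 = 39 + 0 = 39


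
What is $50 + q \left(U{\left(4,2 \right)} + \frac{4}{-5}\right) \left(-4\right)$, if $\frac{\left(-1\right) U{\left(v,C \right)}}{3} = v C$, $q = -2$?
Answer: $- \frac{742}{5} \approx -148.4$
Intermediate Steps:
$U{\left(v,C \right)} = - 3 C v$ ($U{\left(v,C \right)} = - 3 v C = - 3 C v$)
$50 + q \left(U{\left(4,2 \right)} + \frac{4}{-5}\right) \left(-4\right) = 50 - 2 \left(\left(-3\right) 2 \cdot 4 + \frac{4}{-5}\right) \left(-4\right) = 50 - 2 \left(-24 + 4 \left(- \frac{1}{5}\right)\right) \left(-4\right) = 50 - 2 \left(-24 - \frac{4}{5}\right) \left(-4\right) = 50 - 2 \left(\left(- \frac{124}{5}\right) \left(-4\right)\right) = 50 - \frac{992}{5} = - \frac{742}{5}$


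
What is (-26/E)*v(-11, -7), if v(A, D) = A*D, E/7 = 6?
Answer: -143/3 ≈ -47.667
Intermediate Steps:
E = 42 (E = 7*6 = 42)
(-26/E)*v(-11, -7) = (-26/42)*(-11*(-7)) = -26*1/42*77 = -13/21*77 = -143/3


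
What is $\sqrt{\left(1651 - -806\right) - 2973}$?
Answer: $2 i \sqrt{129} \approx 22.716 i$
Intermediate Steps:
$\sqrt{\left(1651 - -806\right) - 2973} = \sqrt{\left(1651 + 806\right) - 2973} = \sqrt{2457 - 2973} = \sqrt{-516} = 2 i \sqrt{129}$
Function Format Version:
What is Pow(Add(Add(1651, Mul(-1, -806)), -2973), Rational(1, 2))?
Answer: Mul(2, I, Pow(129, Rational(1, 2))) ≈ Mul(22.716, I)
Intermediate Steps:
Pow(Add(Add(1651, Mul(-1, -806)), -2973), Rational(1, 2)) = Pow(Add(Add(1651, 806), -2973), Rational(1, 2)) = Pow(Add(2457, -2973), Rational(1, 2)) = Pow(-516, Rational(1, 2)) = Mul(2, I, Pow(129, Rational(1, 2)))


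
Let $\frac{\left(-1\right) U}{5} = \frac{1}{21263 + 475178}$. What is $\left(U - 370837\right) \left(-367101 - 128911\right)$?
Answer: $\frac{8301378180073224}{45131} \approx 1.8394 \cdot 10^{11}$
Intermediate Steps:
$U = - \frac{5}{496441}$ ($U = - \frac{5}{21263 + 475178} = - \frac{5}{496441} \approx -1.0072 \cdot 10^{-5}$)
$\left(U - 370837\right) \left(-367101 - 128911\right) = \left(- \frac{5}{496441} - 370837\right) \left(-367101 - 128911\right) = \left(- \frac{184098691122}{496441}\right) \left(-496012\right) = \frac{8301378180073224}{45131}$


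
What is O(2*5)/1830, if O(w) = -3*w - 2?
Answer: -16/915 ≈ -0.017486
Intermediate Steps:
O(w) = -2 - 3*w
O(2*5)/1830 = (-2 - 6*5)/1830 = (-2 - 3*10)*(1/1830) = (-2 - 30)*(1/1830) = -32*1/1830 = -16/915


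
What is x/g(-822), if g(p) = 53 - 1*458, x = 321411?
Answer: -107137/135 ≈ -793.61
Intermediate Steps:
g(p) = -405 (g(p) = 53 - 458 = -405)
x/g(-822) = 321411/(-405) = 321411*(-1/405) = -107137/135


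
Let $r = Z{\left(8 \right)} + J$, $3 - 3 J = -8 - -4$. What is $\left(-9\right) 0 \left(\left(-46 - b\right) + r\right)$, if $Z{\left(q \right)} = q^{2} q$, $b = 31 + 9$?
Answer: $0$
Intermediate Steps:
$J = \frac{7}{3}$ ($J = 1 - \frac{-8 - -4}{3} = 1 - \frac{-8 + 4}{3} = 1 - - \frac{4}{3} = 1 + \frac{4}{3} = \frac{7}{3} \approx 2.3333$)
$b = 40$
$Z{\left(q \right)} = q^{3}$
$r = \frac{1543}{3}$ ($r = 8^{3} + \frac{7}{3} = 512 + \frac{7}{3} = \frac{1543}{3} \approx 514.33$)
$\left(-9\right) 0 \left(\left(-46 - b\right) + r\right) = \left(-9\right) 0 \left(\left(-46 - 40\right) + \frac{1543}{3}\right) = 0 \left(\left(-46 - 40\right) + \frac{1543}{3}\right) = 0 \left(-86 + \frac{1543}{3}\right) = 0 \cdot \frac{1285}{3} = 0$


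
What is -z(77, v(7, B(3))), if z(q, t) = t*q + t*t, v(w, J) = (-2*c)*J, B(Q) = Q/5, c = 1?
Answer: 2274/25 ≈ 90.960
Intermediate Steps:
B(Q) = Q/5 (B(Q) = Q*(⅕) = Q/5)
v(w, J) = -2*J (v(w, J) = (-2*1)*J = -2*J)
z(q, t) = t² + q*t (z(q, t) = q*t + t² = t² + q*t)
-z(77, v(7, B(3))) = -(-2*3/5)*(77 - 2*3/5) = -(-2*⅗)*(77 - 2*⅗) = -(-6)*(77 - 6/5)/5 = -(-6)*379/(5*5) = -1*(-2274/25) = 2274/25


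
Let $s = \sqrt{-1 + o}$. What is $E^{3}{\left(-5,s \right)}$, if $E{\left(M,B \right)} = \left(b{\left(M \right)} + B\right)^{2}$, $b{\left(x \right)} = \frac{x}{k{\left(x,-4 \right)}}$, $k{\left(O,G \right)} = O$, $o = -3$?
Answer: $117 + 44 i \approx 117.0 + 44.0 i$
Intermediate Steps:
$b{\left(x \right)} = 1$ ($b{\left(x \right)} = \frac{x}{x} = 1$)
$s = 2 i$ ($s = \sqrt{-1 - 3} = \sqrt{-4} = 2 i \approx 2.0 i$)
$E{\left(M,B \right)} = \left(1 + B\right)^{2}$
$E^{3}{\left(-5,s \right)} = \left(\left(1 + 2 i\right)^{2}\right)^{3} = \left(1 + 2 i\right)^{6}$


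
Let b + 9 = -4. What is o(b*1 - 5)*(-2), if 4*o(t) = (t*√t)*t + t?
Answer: 9 - 486*I*√2 ≈ 9.0 - 687.31*I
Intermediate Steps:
b = -13 (b = -9 - 4 = -13)
o(t) = t/4 + t^(5/2)/4 (o(t) = ((t*√t)*t + t)/4 = (t^(3/2)*t + t)/4 = (t^(5/2) + t)/4 = (t + t^(5/2))/4 = t/4 + t^(5/2)/4)
o(b*1 - 5)*(-2) = ((-13*1 - 5)/4 + (-13*1 - 5)^(5/2)/4)*(-2) = ((-13 - 5)/4 + (-13 - 5)^(5/2)/4)*(-2) = ((¼)*(-18) + (-18)^(5/2)/4)*(-2) = (-9/2 + (972*I*√2)/4)*(-2) = (-9/2 + 243*I*√2)*(-2) = 9 - 486*I*√2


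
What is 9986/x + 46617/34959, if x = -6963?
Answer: -8168801/81139839 ≈ -0.10068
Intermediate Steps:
9986/x + 46617/34959 = 9986/(-6963) + 46617/34959 = 9986*(-1/6963) + 46617*(1/34959) = -9986/6963 + 15539/11653 = -8168801/81139839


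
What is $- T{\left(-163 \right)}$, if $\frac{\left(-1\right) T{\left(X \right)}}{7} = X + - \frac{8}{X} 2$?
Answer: $- \frac{185871}{163} \approx -1140.3$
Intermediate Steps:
$T{\left(X \right)} = - 7 X + \frac{112}{X}$ ($T{\left(X \right)} = - 7 \left(X + - \frac{8}{X} 2\right) = - 7 \left(X - \frac{16}{X}\right) = - 7 X + \frac{112}{X}$)
$- T{\left(-163 \right)} = - (\left(-7\right) \left(-163\right) + \frac{112}{-163}) = - (1141 + 112 \left(- \frac{1}{163}\right)) = - (1141 - \frac{112}{163}) = \left(-1\right) \frac{185871}{163} = - \frac{185871}{163}$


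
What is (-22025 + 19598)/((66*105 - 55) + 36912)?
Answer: -2427/43787 ≈ -0.055427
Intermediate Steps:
(-22025 + 19598)/((66*105 - 55) + 36912) = -2427/((6930 - 55) + 36912) = -2427/(6875 + 36912) = -2427/43787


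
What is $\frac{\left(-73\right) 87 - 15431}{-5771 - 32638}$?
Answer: $\frac{21782}{38409} \approx 0.56711$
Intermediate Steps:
$\frac{\left(-73\right) 87 - 15431}{-5771 - 32638} = \frac{-6351 - 15431}{-38409} = \left(-21782\right) \left(- \frac{1}{38409}\right) = \frac{21782}{38409}$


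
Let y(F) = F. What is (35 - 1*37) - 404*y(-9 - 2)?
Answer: 4442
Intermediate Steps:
(35 - 1*37) - 404*y(-9 - 2) = (35 - 1*37) - 404*(-9 - 2) = (35 - 37) - 404*(-11) = -2 + 4444 = 4442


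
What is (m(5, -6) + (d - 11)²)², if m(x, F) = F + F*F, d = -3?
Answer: 51076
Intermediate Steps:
m(x, F) = F + F²
(m(5, -6) + (d - 11)²)² = (-6*(1 - 6) + (-3 - 11)²)² = (-6*(-5) + (-14)²)² = (30 + 196)² = 226² = 51076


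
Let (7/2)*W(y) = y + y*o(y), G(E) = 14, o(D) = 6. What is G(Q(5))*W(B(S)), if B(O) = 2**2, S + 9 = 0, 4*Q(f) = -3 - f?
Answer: 112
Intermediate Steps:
Q(f) = -3/4 - f/4 (Q(f) = (-3 - f)/4 = -3/4 - f/4)
S = -9 (S = -9 + 0 = -9)
B(O) = 4
W(y) = 2*y (W(y) = 2*(y + y*6)/7 = 2*(y + 6*y)/7 = 2*(7*y)/7 = 2*y)
G(Q(5))*W(B(S)) = 14*(2*4) = 14*8 = 112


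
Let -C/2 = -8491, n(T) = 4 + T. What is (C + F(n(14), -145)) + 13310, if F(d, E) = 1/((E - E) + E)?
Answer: 4392339/145 ≈ 30292.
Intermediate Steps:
F(d, E) = 1/E (F(d, E) = 1/(0 + E) = 1/E)
C = 16982 (C = -2*(-8491) = 16982)
(C + F(n(14), -145)) + 13310 = (16982 + 1/(-145)) + 13310 = (16982 - 1/145) + 13310 = 2462389/145 + 13310 = 4392339/145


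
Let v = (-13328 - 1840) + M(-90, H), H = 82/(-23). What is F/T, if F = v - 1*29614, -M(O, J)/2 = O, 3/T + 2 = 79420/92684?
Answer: 13579002/799 ≈ 16995.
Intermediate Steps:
T = -23171/8829 (T = 3/(-2 + 79420/92684) = 3/(-2 + 79420*(1/92684)) = 3/(-2 + 19855/23171) = 3/(-26487/23171) = 3*(-23171/26487) = -23171/8829 ≈ -2.6244)
H = -82/23 (H = 82*(-1/23) = -82/23 ≈ -3.5652)
M(O, J) = -2*O
v = -14988 (v = (-13328 - 1840) - 2*(-90) = -15168 + 180 = -14988)
F = -44602 (F = -14988 - 1*29614 = -14988 - 29614 = -44602)
F/T = -44602/(-23171/8829) = -44602*(-8829/23171) = 13579002/799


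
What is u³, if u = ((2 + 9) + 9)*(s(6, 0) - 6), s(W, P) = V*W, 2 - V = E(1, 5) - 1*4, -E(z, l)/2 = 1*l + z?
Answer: 8489664000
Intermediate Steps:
E(z, l) = -2*l - 2*z (E(z, l) = -2*(1*l + z) = -2*(l + z) = -2*l - 2*z)
V = 18 (V = 2 - ((-2*5 - 2*1) - 1*4) = 2 - ((-10 - 2) - 4) = 2 - (-12 - 4) = 2 - 1*(-16) = 2 + 16 = 18)
s(W, P) = 18*W
u = 2040 (u = ((2 + 9) + 9)*(18*6 - 6) = (11 + 9)*(108 - 6) = 20*102 = 2040)
u³ = 2040³ = 8489664000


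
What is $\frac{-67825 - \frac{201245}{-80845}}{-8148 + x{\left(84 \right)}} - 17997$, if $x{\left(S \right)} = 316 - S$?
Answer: $- \frac{575601967103}{31998451} \approx -17988.0$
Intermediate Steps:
$\frac{-67825 - \frac{201245}{-80845}}{-8148 + x{\left(84 \right)}} - 17997 = \frac{-67825 - \frac{201245}{-80845}}{-8148 + \left(316 - 84\right)} - 17997 = \frac{-67825 - - \frac{40249}{16169}}{-8148 + \left(316 - 84\right)} - 17997 = \frac{-67825 + \frac{40249}{16169}}{-8148 + 232} - 17997 = - \frac{1096622176}{16169 \left(-7916\right)} - 17997 = \left(- \frac{1096622176}{16169}\right) \left(- \frac{1}{7916}\right) - 17997 = \frac{274155544}{31998451} - 17997 = - \frac{575601967103}{31998451}$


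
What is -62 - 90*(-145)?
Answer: 12988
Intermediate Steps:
-62 - 90*(-145) = -62 + 13050 = 12988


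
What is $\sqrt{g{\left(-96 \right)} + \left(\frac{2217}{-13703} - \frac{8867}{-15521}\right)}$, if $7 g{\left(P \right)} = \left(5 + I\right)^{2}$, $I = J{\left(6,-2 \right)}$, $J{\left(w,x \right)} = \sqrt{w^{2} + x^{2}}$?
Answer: $\frac{\sqrt{21489398320216395723 + 6332843401899443660 \sqrt{10}}}{1488789841} \approx 4.3279$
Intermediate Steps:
$I = 2 \sqrt{10}$ ($I = \sqrt{6^{2} + \left(-2\right)^{2}} = \sqrt{36 + 4} = \sqrt{40} = 2 \sqrt{10} \approx 6.3246$)
$g{\left(P \right)} = \frac{\left(5 + 2 \sqrt{10}\right)^{2}}{7}$
$\sqrt{g{\left(-96 \right)} + \left(\frac{2217}{-13703} - \frac{8867}{-15521}\right)} = \sqrt{\left(\frac{65}{7} + \frac{20 \sqrt{10}}{7}\right) + \left(\frac{2217}{-13703} - \frac{8867}{-15521}\right)} = \sqrt{\left(\frac{65}{7} + \frac{20 \sqrt{10}}{7}\right) + \left(2217 \left(- \frac{1}{13703}\right) - - \frac{8867}{15521}\right)} = \sqrt{\left(\frac{65}{7} + \frac{20 \sqrt{10}}{7}\right) + \left(- \frac{2217}{13703} + \frac{8867}{15521}\right)} = \sqrt{\left(\frac{65}{7} + \frac{20 \sqrt{10}}{7}\right) + \frac{87094444}{212684263}} = \sqrt{\frac{14434138203}{1488789841} + \frac{20 \sqrt{10}}{7}}$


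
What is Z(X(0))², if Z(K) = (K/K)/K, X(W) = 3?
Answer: ⅑ ≈ 0.11111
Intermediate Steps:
Z(K) = 1/K
Z(X(0))² = (1/3)² = (⅓)² = ⅑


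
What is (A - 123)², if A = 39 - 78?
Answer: 26244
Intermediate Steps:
A = -39
(A - 123)² = (-39 - 123)² = (-162)² = 26244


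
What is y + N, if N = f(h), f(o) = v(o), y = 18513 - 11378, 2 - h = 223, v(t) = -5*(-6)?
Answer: 7165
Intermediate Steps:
v(t) = 30
h = -221 (h = 2 - 1*223 = 2 - 223 = -221)
y = 7135
f(o) = 30
N = 30
y + N = 7135 + 30 = 7165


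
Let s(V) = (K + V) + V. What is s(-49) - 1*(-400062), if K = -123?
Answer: 399841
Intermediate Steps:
s(V) = -123 + 2*V (s(V) = (-123 + V) + V = -123 + 2*V)
s(-49) - 1*(-400062) = (-123 + 2*(-49)) - 1*(-400062) = (-123 - 98) + 400062 = -221 + 400062 = 399841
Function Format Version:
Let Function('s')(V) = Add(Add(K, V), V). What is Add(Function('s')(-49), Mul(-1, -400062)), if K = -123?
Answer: 399841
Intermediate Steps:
Function('s')(V) = Add(-123, Mul(2, V)) (Function('s')(V) = Add(Add(-123, V), V) = Add(-123, Mul(2, V)))
Add(Function('s')(-49), Mul(-1, -400062)) = Add(Add(-123, Mul(2, -49)), Mul(-1, -400062)) = Add(Add(-123, -98), 400062) = Add(-221, 400062) = 399841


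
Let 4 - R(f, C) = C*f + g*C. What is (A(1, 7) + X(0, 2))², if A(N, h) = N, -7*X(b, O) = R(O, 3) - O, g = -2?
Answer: 25/49 ≈ 0.51020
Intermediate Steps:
R(f, C) = 4 + 2*C - C*f (R(f, C) = 4 - (C*f - 2*C) = 4 - (-2*C + C*f) = 4 + (2*C - C*f) = 4 + 2*C - C*f)
X(b, O) = -10/7 + 4*O/7 (X(b, O) = -((4 + 2*3 - 1*3*O) - O)/7 = -((4 + 6 - 3*O) - O)/7 = -((10 - 3*O) - O)/7 = -(10 - 4*O)/7 = -10/7 + 4*O/7)
(A(1, 7) + X(0, 2))² = (1 + (-10/7 + (4/7)*2))² = (1 + (-10/7 + 8/7))² = (1 - 2/7)² = (5/7)² = 25/49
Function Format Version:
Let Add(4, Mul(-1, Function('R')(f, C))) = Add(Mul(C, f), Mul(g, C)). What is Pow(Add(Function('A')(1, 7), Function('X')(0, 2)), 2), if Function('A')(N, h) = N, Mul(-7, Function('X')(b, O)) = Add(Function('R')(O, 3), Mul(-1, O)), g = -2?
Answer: Rational(25, 49) ≈ 0.51020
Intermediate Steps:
Function('R')(f, C) = Add(4, Mul(2, C), Mul(-1, C, f)) (Function('R')(f, C) = Add(4, Mul(-1, Add(Mul(C, f), Mul(-2, C)))) = Add(4, Mul(-1, Add(Mul(-2, C), Mul(C, f)))) = Add(4, Add(Mul(2, C), Mul(-1, C, f))) = Add(4, Mul(2, C), Mul(-1, C, f)))
Function('X')(b, O) = Add(Rational(-10, 7), Mul(Rational(4, 7), O)) (Function('X')(b, O) = Mul(Rational(-1, 7), Add(Add(4, Mul(2, 3), Mul(-1, 3, O)), Mul(-1, O))) = Mul(Rational(-1, 7), Add(Add(4, 6, Mul(-3, O)), Mul(-1, O))) = Mul(Rational(-1, 7), Add(Add(10, Mul(-3, O)), Mul(-1, O))) = Mul(Rational(-1, 7), Add(10, Mul(-4, O))) = Add(Rational(-10, 7), Mul(Rational(4, 7), O)))
Pow(Add(Function('A')(1, 7), Function('X')(0, 2)), 2) = Pow(Add(1, Add(Rational(-10, 7), Mul(Rational(4, 7), 2))), 2) = Pow(Add(1, Add(Rational(-10, 7), Rational(8, 7))), 2) = Pow(Add(1, Rational(-2, 7)), 2) = Pow(Rational(5, 7), 2) = Rational(25, 49)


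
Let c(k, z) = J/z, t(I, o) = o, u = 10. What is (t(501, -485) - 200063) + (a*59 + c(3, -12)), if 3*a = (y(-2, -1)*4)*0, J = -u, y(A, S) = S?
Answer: -1203283/6 ≈ -2.0055e+5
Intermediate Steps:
J = -10 (J = -1*10 = -10)
a = 0 (a = (-1*4*0)/3 = (-4*0)/3 = (1/3)*0 = 0)
c(k, z) = -10/z
(t(501, -485) - 200063) + (a*59 + c(3, -12)) = (-485 - 200063) + (0*59 - 10/(-12)) = -200548 + (0 - 10*(-1/12)) = -200548 + (0 + 5/6) = -200548 + 5/6 = -1203283/6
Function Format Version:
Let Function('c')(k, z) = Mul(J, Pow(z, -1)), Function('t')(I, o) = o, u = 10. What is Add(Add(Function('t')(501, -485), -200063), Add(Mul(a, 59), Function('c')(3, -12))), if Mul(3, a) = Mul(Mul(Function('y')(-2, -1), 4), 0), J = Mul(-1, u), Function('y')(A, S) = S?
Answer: Rational(-1203283, 6) ≈ -2.0055e+5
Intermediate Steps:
J = -10 (J = Mul(-1, 10) = -10)
a = 0 (a = Mul(Rational(1, 3), Mul(Mul(-1, 4), 0)) = Mul(Rational(1, 3), Mul(-4, 0)) = Mul(Rational(1, 3), 0) = 0)
Function('c')(k, z) = Mul(-10, Pow(z, -1))
Add(Add(Function('t')(501, -485), -200063), Add(Mul(a, 59), Function('c')(3, -12))) = Add(Add(-485, -200063), Add(Mul(0, 59), Mul(-10, Pow(-12, -1)))) = Add(-200548, Add(0, Mul(-10, Rational(-1, 12)))) = Add(-200548, Add(0, Rational(5, 6))) = Add(-200548, Rational(5, 6)) = Rational(-1203283, 6)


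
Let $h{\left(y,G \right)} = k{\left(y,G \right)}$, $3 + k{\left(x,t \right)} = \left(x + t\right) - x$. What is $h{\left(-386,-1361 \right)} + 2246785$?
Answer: $2245421$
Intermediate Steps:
$k{\left(x,t \right)} = -3 + t$ ($k{\left(x,t \right)} = -3 + \left(\left(x + t\right) - x\right) = -3 + \left(\left(t + x\right) - x\right) = -3 + t$)
$h{\left(y,G \right)} = -3 + G$
$h{\left(-386,-1361 \right)} + 2246785 = \left(-3 - 1361\right) + 2246785 = -1364 + 2246785 = 2245421$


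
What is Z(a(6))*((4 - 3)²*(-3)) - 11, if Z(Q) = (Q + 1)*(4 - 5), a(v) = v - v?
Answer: -8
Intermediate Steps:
a(v) = 0
Z(Q) = -1 - Q (Z(Q) = (1 + Q)*(-1) = -1 - Q)
Z(a(6))*((4 - 3)²*(-3)) - 11 = (-1 - 1*0)*((4 - 3)²*(-3)) - 11 = (-1 + 0)*(1²*(-3)) - 11 = -(-3) - 11 = -1*(-3) - 11 = 3 - 11 = -8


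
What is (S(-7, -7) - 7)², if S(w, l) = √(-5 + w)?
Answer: 37 - 28*I*√3 ≈ 37.0 - 48.497*I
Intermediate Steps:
(S(-7, -7) - 7)² = (√(-5 - 7) - 7)² = (√(-12) - 7)² = (2*I*√3 - 7)² = (-7 + 2*I*√3)²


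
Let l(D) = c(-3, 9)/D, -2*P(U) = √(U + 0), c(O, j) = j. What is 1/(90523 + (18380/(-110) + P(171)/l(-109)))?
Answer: 393590340/35563185665681 - 79134*√19/35563185665681 ≈ 1.1058e-5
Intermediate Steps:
P(U) = -√U/2 (P(U) = -√(U + 0)/2 = -√U/2)
l(D) = 9/D
1/(90523 + (18380/(-110) + P(171)/l(-109))) = 1/(90523 + (18380/(-110) + (-3*√19/2)/((9/(-109))))) = 1/(90523 + (18380*(-1/110) + (-3*√19/2)/((9*(-1/109))))) = 1/(90523 + (-1838/11 + (-3*√19/2)/(-9/109))) = 1/(90523 + (-1838/11 - 3*√19/2*(-109/9))) = 1/(90523 + (-1838/11 + 109*√19/6)) = 1/(993915/11 + 109*√19/6)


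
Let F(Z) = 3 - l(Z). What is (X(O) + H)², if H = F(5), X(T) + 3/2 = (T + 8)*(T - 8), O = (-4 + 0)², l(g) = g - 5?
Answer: 149769/4 ≈ 37442.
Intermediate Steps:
l(g) = -5 + g
O = 16 (O = (-4)² = 16)
X(T) = -3/2 + (-8 + T)*(8 + T) (X(T) = -3/2 + (T + 8)*(T - 8) = -3/2 + (8 + T)*(-8 + T) = -3/2 + (-8 + T)*(8 + T))
F(Z) = 8 - Z (F(Z) = 3 - (-5 + Z) = 3 + (5 - Z) = 8 - Z)
H = 3 (H = 8 - 1*5 = 8 - 5 = 3)
(X(O) + H)² = ((-131/2 + 16²) + 3)² = ((-131/2 + 256) + 3)² = (381/2 + 3)² = (387/2)² = 149769/4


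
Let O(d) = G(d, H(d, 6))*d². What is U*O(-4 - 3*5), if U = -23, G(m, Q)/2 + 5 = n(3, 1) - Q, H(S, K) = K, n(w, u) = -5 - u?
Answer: 282302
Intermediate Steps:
G(m, Q) = -22 - 2*Q (G(m, Q) = -10 + 2*((-5 - 1*1) - Q) = -10 + 2*((-5 - 1) - Q) = -10 + 2*(-6 - Q) = -10 + (-12 - 2*Q) = -22 - 2*Q)
O(d) = -34*d² (O(d) = (-22 - 2*6)*d² = (-22 - 12)*d² = -34*d²)
U*O(-4 - 3*5) = -(-782)*(-4 - 3*5)² = -(-782)*(-4 - 1*15)² = -(-782)*(-4 - 15)² = -(-782)*(-19)² = -(-782)*361 = -23*(-12274) = 282302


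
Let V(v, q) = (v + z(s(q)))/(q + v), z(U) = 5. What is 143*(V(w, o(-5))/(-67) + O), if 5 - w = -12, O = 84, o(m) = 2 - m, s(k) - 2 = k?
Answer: 9656075/804 ≈ 12010.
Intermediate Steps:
s(k) = 2 + k
w = 17 (w = 5 - 1*(-12) = 5 + 12 = 17)
V(v, q) = (5 + v)/(q + v) (V(v, q) = (v + 5)/(q + v) = (5 + v)/(q + v))
143*(V(w, o(-5))/(-67) + O) = 143*(((5 + 17)/((2 - 1*(-5)) + 17))/(-67) + 84) = 143*((22/((2 + 5) + 17))*(-1/67) + 84) = 143*((22/(7 + 17))*(-1/67) + 84) = 143*((22/24)*(-1/67) + 84) = 143*(((1/24)*22)*(-1/67) + 84) = 143*((11/12)*(-1/67) + 84) = 143*(-11/804 + 84) = 143*(67525/804) = 9656075/804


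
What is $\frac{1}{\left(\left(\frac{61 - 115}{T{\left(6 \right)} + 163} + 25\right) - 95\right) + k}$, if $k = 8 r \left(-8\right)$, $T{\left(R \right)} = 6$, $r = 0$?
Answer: $- \frac{169}{11884} \approx -0.014221$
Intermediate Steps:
$k = 0$ ($k = 8 \cdot 0 \left(-8\right) = 0 \left(-8\right) = 0$)
$\frac{1}{\left(\left(\frac{61 - 115}{T{\left(6 \right)} + 163} + 25\right) - 95\right) + k} = \frac{1}{\left(\left(\frac{61 - 115}{6 + 163} + 25\right) - 95\right) + 0} = \frac{1}{\left(\left(- \frac{54}{169} + 25\right) - 95\right) + 0} = \frac{1}{\left(\frac{4171}{169} - 95\right) + 0} = \frac{1}{- \frac{11884}{169} + 0} = \frac{1}{- \frac{11884}{169}} = - \frac{169}{11884}$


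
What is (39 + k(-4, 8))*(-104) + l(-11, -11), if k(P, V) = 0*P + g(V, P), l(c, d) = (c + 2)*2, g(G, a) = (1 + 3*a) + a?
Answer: -2514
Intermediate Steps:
g(G, a) = 1 + 4*a
l(c, d) = 4 + 2*c (l(c, d) = (2 + c)*2 = 4 + 2*c)
k(P, V) = 1 + 4*P (k(P, V) = 0*P + (1 + 4*P) = 0 + (1 + 4*P) = 1 + 4*P)
(39 + k(-4, 8))*(-104) + l(-11, -11) = (39 + (1 + 4*(-4)))*(-104) + (4 + 2*(-11)) = (39 + (1 - 16))*(-104) + (4 - 22) = (39 - 15)*(-104) - 18 = 24*(-104) - 18 = -2496 - 18 = -2514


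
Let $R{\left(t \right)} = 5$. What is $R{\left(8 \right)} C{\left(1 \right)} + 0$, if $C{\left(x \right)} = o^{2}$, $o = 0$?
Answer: $0$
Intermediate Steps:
$C{\left(x \right)} = 0$ ($C{\left(x \right)} = 0^{2} = 0$)
$R{\left(8 \right)} C{\left(1 \right)} + 0 = 5 \cdot 0 + 0 = 0 + 0 = 0$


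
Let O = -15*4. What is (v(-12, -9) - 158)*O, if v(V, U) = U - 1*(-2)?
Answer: 9900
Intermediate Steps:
v(V, U) = 2 + U (v(V, U) = U + 2 = 2 + U)
O = -60
(v(-12, -9) - 158)*O = ((2 - 9) - 158)*(-60) = (-7 - 158)*(-60) = -165*(-60) = 9900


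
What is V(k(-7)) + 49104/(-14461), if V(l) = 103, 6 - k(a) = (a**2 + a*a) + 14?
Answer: 1440379/14461 ≈ 99.604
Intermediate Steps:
k(a) = -8 - 2*a**2 (k(a) = 6 - ((a**2 + a*a) + 14) = 6 - ((a**2 + a**2) + 14) = 6 - (2*a**2 + 14) = 6 - (14 + 2*a**2) = 6 + (-14 - 2*a**2) = -8 - 2*a**2)
V(k(-7)) + 49104/(-14461) = 103 + 49104/(-14461) = 103 + 49104*(-1/14461) = 103 - 49104/14461 = 1440379/14461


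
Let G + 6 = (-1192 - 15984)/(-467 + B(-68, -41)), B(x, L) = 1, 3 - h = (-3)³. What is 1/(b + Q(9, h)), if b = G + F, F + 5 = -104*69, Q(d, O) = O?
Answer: -233/1658993 ≈ -0.00014045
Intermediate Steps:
h = 30 (h = 3 - 1*(-3)³ = 3 - 1*(-27) = 3 + 27 = 30)
G = 7190/233 (G = -6 + (-1192 - 15984)/(-467 + 1) = -6 - 17176/(-466) = -6 - 17176*(-1/466) = -6 + 8588/233 = 7190/233 ≈ 30.858)
F = -7181 (F = -5 - 104*69 = -5 - 7176 = -7181)
b = -1665983/233 (b = 7190/233 - 7181 = -1665983/233 ≈ -7150.1)
1/(b + Q(9, h)) = 1/(-1665983/233 + 30) = 1/(-1658993/233) = -233/1658993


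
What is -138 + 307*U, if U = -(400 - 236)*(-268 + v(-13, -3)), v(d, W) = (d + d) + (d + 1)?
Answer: 15406350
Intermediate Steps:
v(d, W) = 1 + 3*d (v(d, W) = 2*d + (1 + d) = 1 + 3*d)
U = 50184 (U = -(400 - 236)*(-268 + (1 + 3*(-13))) = -164*(-268 + (1 - 39)) = -164*(-268 - 38) = -164*(-306) = -1*(-50184) = 50184)
-138 + 307*U = -138 + 307*50184 = -138 + 15406488 = 15406350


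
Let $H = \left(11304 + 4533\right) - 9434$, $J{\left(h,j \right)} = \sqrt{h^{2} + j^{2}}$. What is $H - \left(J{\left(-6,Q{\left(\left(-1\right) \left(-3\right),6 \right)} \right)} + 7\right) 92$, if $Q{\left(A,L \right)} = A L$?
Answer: $5759 - 552 \sqrt{10} \approx 4013.4$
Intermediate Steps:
$H = 6403$ ($H = 15837 - 9434 = 6403$)
$H - \left(J{\left(-6,Q{\left(\left(-1\right) \left(-3\right),6 \right)} \right)} + 7\right) 92 = 6403 - \left(\sqrt{\left(-6\right)^{2} + \left(\left(-1\right) \left(-3\right) 6\right)^{2}} + 7\right) 92 = 6403 - \left(\sqrt{36 + \left(3 \cdot 6\right)^{2}} + 7\right) 92 = 6403 - \left(\sqrt{36 + 18^{2}} + 7\right) 92 = 6403 - \left(\sqrt{36 + 324} + 7\right) 92 = 6403 - \left(\sqrt{360} + 7\right) 92 = 6403 - \left(6 \sqrt{10} + 7\right) 92 = 6403 - \left(7 + 6 \sqrt{10}\right) 92 = 6403 - \left(644 + 552 \sqrt{10}\right) = 5759 - 552 \sqrt{10}$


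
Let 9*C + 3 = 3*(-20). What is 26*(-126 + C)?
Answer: -3458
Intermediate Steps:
C = -7 (C = -⅓ + (3*(-20))/9 = -⅓ + (⅑)*(-60) = -⅓ - 20/3 = -7)
26*(-126 + C) = 26*(-126 - 7) = 26*(-133) = -3458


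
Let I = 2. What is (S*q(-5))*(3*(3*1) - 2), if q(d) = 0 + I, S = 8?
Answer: 112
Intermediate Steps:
q(d) = 2 (q(d) = 0 + 2 = 2)
(S*q(-5))*(3*(3*1) - 2) = (8*2)*(3*(3*1) - 2) = 16*(3*3 - 2) = 16*(9 - 2) = 16*7 = 112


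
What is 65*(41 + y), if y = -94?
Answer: -3445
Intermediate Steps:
65*(41 + y) = 65*(41 - 94) = 65*(-53) = -3445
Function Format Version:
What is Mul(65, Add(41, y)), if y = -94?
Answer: -3445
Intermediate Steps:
Mul(65, Add(41, y)) = Mul(65, Add(41, -94)) = Mul(65, -53) = -3445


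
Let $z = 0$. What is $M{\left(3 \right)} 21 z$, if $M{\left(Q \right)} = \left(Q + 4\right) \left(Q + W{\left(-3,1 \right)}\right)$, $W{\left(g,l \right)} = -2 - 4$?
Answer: $0$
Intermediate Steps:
$W{\left(g,l \right)} = -6$ ($W{\left(g,l \right)} = -2 - 4 = -6$)
$M{\left(Q \right)} = \left(-6 + Q\right) \left(4 + Q\right)$ ($M{\left(Q \right)} = \left(Q + 4\right) \left(Q - 6\right) = \left(4 + Q\right) \left(-6 + Q\right) = \left(-6 + Q\right) \left(4 + Q\right)$)
$M{\left(3 \right)} 21 z = \left(-24 + 3^{2} - 6\right) 21 \cdot 0 = \left(-24 + 9 - 6\right) 21 \cdot 0 = \left(-21\right) 21 \cdot 0 = \left(-441\right) 0 = 0$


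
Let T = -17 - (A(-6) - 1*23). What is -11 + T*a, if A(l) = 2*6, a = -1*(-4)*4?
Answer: -107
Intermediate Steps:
a = 16 (a = 4*4 = 16)
A(l) = 12
T = -6 (T = -17 - (12 - 1*23) = -17 - (12 - 23) = -17 - 1*(-11) = -17 + 11 = -6)
-11 + T*a = -11 - 6*16 = -11 - 96 = -107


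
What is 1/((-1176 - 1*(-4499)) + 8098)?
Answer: 1/11421 ≈ 8.7558e-5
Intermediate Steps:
1/((-1176 - 1*(-4499)) + 8098) = 1/((-1176 + 4499) + 8098) = 1/(3323 + 8098) = 1/11421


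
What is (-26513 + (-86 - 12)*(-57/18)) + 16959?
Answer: -27731/3 ≈ -9243.7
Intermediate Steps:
(-26513 + (-86 - 12)*(-57/18)) + 16959 = (-26513 - (-5586)/18) + 16959 = (-26513 - 98*(-19/6)) + 16959 = (-26513 + 931/3) + 16959 = -78608/3 + 16959 = -27731/3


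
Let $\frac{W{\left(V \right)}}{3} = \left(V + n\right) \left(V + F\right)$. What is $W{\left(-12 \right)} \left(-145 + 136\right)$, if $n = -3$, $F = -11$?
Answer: $-9315$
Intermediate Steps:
$W{\left(V \right)} = 3 \left(-11 + V\right) \left(-3 + V\right)$ ($W{\left(V \right)} = 3 \left(V - 3\right) \left(V - 11\right) = 3 \left(-3 + V\right) \left(-11 + V\right) = 3 \left(-11 + V\right) \left(-3 + V\right)$)
$W{\left(-12 \right)} \left(-145 + 136\right) = \left(99 - -504 + 3 \left(-12\right)^{2}\right) \left(-145 + 136\right) = \left(99 + 504 + 3 \cdot 144\right) \left(-9\right) = \left(99 + 504 + 432\right) \left(-9\right) = 1035 \left(-9\right) = -9315$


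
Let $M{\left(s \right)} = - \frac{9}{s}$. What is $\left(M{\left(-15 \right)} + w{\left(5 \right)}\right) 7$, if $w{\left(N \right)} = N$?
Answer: $\frac{196}{5} \approx 39.2$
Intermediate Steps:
$\left(M{\left(-15 \right)} + w{\left(5 \right)}\right) 7 = \left(- \frac{9}{-15} + 5\right) 7 = \left(\left(-9\right) \left(- \frac{1}{15}\right) + 5\right) 7 = \left(\frac{3}{5} + 5\right) 7 = \frac{28}{5} \cdot 7 = \frac{196}{5}$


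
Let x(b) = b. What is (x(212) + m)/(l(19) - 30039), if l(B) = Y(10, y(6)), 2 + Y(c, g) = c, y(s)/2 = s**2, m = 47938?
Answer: -48150/30031 ≈ -1.6033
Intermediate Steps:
y(s) = 2*s**2
Y(c, g) = -2 + c
l(B) = 8 (l(B) = -2 + 10 = 8)
(x(212) + m)/(l(19) - 30039) = (212 + 47938)/(8 - 30039) = 48150/(-30031) = 48150*(-1/30031) = -48150/30031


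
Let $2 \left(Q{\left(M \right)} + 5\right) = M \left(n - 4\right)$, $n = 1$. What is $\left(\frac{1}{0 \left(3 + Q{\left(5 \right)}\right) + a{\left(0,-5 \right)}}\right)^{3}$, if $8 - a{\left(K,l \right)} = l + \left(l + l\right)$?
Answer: $\frac{1}{12167} \approx 8.219 \cdot 10^{-5}$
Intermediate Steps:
$Q{\left(M \right)} = -5 - \frac{3 M}{2}$ ($Q{\left(M \right)} = -5 + \frac{M \left(1 - 4\right)}{2} = -5 + \frac{M \left(-3\right)}{2} = -5 + \frac{\left(-3\right) M}{2} = -5 - \frac{3 M}{2}$)
$a{\left(K,l \right)} = 8 - 3 l$ ($a{\left(K,l \right)} = 8 - \left(l + \left(l + l\right)\right) = 8 - \left(l + 2 l\right) = 8 - 3 l$)
$\left(\frac{1}{0 \left(3 + Q{\left(5 \right)}\right) + a{\left(0,-5 \right)}}\right)^{3} = \left(\frac{1}{0 \left(3 - \frac{25}{2}\right) + \left(8 - -15\right)}\right)^{3} = \left(\frac{1}{0 \left(3 - \frac{25}{2}\right) + \left(8 + 15\right)}\right)^{3} = \left(\frac{1}{0 \left(3 - \frac{25}{2}\right) + 23}\right)^{3} = \left(\frac{1}{0 \left(- \frac{19}{2}\right) + 23}\right)^{3} = \left(\frac{1}{0 + 23}\right)^{3} = \left(\frac{1}{23}\right)^{3} = \frac{1}{12167}$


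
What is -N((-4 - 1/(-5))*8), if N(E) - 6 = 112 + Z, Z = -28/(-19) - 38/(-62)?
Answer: -70731/589 ≈ -120.09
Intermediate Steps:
Z = 1229/589 (Z = -28*(-1/19) - 38*(-1/62) = 28/19 + 19/31 = 1229/589 ≈ 2.0866)
N(E) = 70731/589 (N(E) = 6 + (112 + 1229/589) = 6 + 67197/589 = 70731/589)
-N((-4 - 1/(-5))*8) = -1*70731/589 = -70731/589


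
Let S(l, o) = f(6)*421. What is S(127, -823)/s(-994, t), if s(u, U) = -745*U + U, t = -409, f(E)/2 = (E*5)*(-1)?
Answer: -2105/25358 ≈ -0.083011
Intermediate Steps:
f(E) = -10*E (f(E) = 2*((E*5)*(-1)) = 2*((5*E)*(-1)) = 2*(-5*E) = -10*E)
S(l, o) = -25260 (S(l, o) = -10*6*421 = -60*421 = -25260)
s(u, U) = -744*U
S(127, -823)/s(-994, t) = -25260/((-744*(-409))) = -25260/304296 = -25260*1/304296 = -2105/25358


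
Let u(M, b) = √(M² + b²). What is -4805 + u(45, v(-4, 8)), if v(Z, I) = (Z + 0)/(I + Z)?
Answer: -4805 + √2026 ≈ -4760.0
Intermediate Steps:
v(Z, I) = Z/(I + Z)
-4805 + u(45, v(-4, 8)) = -4805 + √(45² + (-4/(8 - 4))²) = -4805 + √(2025 + (-4/4)²) = -4805 + √(2025 + (-4*¼)²) = -4805 + √(2025 + (-1)²) = -4805 + √(2025 + 1) = -4805 + √2026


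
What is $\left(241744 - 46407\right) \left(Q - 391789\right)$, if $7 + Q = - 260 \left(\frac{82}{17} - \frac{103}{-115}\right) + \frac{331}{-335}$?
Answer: $- \frac{10062649112300837}{130985} \approx -7.6823 \cdot 10^{10}$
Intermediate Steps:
$Q = - \frac{195819336}{130985}$ ($Q = -7 + \left(- 260 \left(\frac{82}{17} - \frac{103}{-115}\right) + \frac{331}{-335}\right) = -7 + \left(- 260 \left(82 \cdot \frac{1}{17} - - \frac{103}{115}\right) + 331 \left(- \frac{1}{335}\right)\right) = -7 - \left(\frac{331}{335} + 260 \left(\frac{82}{17} + \frac{103}{115}\right)\right) = -7 - \frac{194902441}{130985} = - \frac{195819336}{130985} \approx -1495.0$)
$\left(241744 - 46407\right) \left(Q - 391789\right) = \left(241744 - 46407\right) \left(- \frac{195819336}{130985} - 391789\right) = 195337 \left(- \frac{51514301501}{130985}\right) = - \frac{10062649112300837}{130985}$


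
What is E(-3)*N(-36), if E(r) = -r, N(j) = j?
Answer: -108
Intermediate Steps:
E(-3)*N(-36) = -1*(-3)*(-36) = 3*(-36) = -108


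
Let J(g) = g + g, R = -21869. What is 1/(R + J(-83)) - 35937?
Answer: -791871796/22035 ≈ -35937.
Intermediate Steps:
J(g) = 2*g
1/(R + J(-83)) - 35937 = 1/(-21869 + 2*(-83)) - 35937 = 1/(-21869 - 166) - 35937 = 1/(-22035) - 35937 = -1/22035 - 35937 = -791871796/22035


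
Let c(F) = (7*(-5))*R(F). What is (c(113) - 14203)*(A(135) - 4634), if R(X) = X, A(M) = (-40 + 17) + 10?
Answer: 84380226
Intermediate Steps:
A(M) = -13 (A(M) = -23 + 10 = -13)
c(F) = -35*F (c(F) = (7*(-5))*F = -35*F)
(c(113) - 14203)*(A(135) - 4634) = (-35*113 - 14203)*(-13 - 4634) = (-3955 - 14203)*(-4647) = -18158*(-4647) = 84380226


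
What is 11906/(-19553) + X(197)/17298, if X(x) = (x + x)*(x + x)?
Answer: 1414689760/169113897 ≈ 8.3653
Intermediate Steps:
X(x) = 4*x² (X(x) = (2*x)*(2*x) = 4*x²)
11906/(-19553) + X(197)/17298 = 11906/(-19553) + (4*197²)/17298 = 11906*(-1/19553) + (4*38809)*(1/17298) = -11906/19553 + 155236*(1/17298) = -11906/19553 + 77618/8649 = 1414689760/169113897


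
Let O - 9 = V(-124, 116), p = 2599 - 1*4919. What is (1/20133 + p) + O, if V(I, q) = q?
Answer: -44191934/20133 ≈ -2195.0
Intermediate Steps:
p = -2320 (p = 2599 - 4919 = -2320)
O = 125 (O = 9 + 116 = 125)
(1/20133 + p) + O = (1/20133 - 2320) + 125 = -46708559/20133 + 125 = -44191934/20133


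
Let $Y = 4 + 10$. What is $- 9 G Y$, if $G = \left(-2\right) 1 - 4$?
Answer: $756$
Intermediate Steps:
$Y = 14$
$G = -6$ ($G = -2 - 4 = -6$)
$- 9 G Y = \left(-9\right) \left(-6\right) 14 = 54 \cdot 14 = 756$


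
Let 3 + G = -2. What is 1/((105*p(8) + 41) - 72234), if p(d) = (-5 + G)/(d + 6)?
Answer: -1/72268 ≈ -1.3837e-5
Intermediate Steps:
G = -5 (G = -3 - 2 = -5)
p(d) = -10/(6 + d) (p(d) = (-5 - 5)/(d + 6) = -10/(6 + d))
1/((105*p(8) + 41) - 72234) = 1/((105*(-10/(6 + 8)) + 41) - 72234) = 1/((105*(-10/14) + 41) - 72234) = 1/((105*(-10*1/14) + 41) - 72234) = 1/((105*(-5/7) + 41) - 72234) = 1/((-75 + 41) - 72234) = 1/(-34 - 72234) = 1/(-72268) = -1/72268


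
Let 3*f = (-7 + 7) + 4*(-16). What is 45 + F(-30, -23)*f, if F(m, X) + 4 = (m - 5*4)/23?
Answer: 12193/69 ≈ 176.71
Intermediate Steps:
F(m, X) = -112/23 + m/23 (F(m, X) = -4 + (m - 5*4)/23 = -4 + (m - 20)*(1/23) = -4 + (-20 + m)*(1/23) = -4 + (-20/23 + m/23) = -112/23 + m/23)
f = -64/3 (f = ((-7 + 7) + 4*(-16))/3 = (0 - 64)/3 = (1/3)*(-64) = -64/3 ≈ -21.333)
45 + F(-30, -23)*f = 45 + (-112/23 + (1/23)*(-30))*(-64/3) = 45 + (-112/23 - 30/23)*(-64/3) = 45 - 142/23*(-64/3) = 45 + 9088/69 = 12193/69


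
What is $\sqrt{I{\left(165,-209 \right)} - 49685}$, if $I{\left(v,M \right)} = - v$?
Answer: $5 i \sqrt{1994} \approx 223.27 i$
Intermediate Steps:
$\sqrt{I{\left(165,-209 \right)} - 49685} = \sqrt{\left(-1\right) 165 - 49685} = \sqrt{-165 - 49685} = \sqrt{-49850} = 5 i \sqrt{1994}$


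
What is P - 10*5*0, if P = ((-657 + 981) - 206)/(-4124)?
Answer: -59/2062 ≈ -0.028613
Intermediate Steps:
P = -59/2062 (P = (324 - 206)*(-1/4124) = 118*(-1/4124) = -59/2062 ≈ -0.028613)
P - 10*5*0 = -59/2062 - 10*5*0 = -59/2062 - 50*0 = -59/2062 - 1*0 = -59/2062 + 0 = -59/2062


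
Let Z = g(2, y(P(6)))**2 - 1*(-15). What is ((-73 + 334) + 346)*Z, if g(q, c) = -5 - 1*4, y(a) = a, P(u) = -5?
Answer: 58272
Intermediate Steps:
g(q, c) = -9 (g(q, c) = -5 - 4 = -9)
Z = 96 (Z = (-9)**2 - 1*(-15) = 81 + 15 = 96)
((-73 + 334) + 346)*Z = ((-73 + 334) + 346)*96 = (261 + 346)*96 = 607*96 = 58272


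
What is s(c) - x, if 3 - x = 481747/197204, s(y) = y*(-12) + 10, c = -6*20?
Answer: 40833705/28172 ≈ 1449.4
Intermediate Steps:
c = -120
s(y) = 10 - 12*y (s(y) = -12*y + 10 = 10 - 12*y)
x = 15695/28172 (x = 3 - 481747/197204 = 3 - 1*68821/28172 = 3 - 68821/28172 = 15695/28172 ≈ 0.55711)
s(c) - x = (10 - 12*(-120)) - 1*15695/28172 = (10 + 1440) - 15695/28172 = 1450 - 15695/28172 = 40833705/28172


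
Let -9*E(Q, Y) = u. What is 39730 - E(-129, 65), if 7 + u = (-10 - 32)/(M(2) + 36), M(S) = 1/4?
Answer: 51846467/1305 ≈ 39729.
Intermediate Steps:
M(S) = ¼
u = -1183/145 (u = -7 + (-10 - 32)/(¼ + 36) = -7 - 42/145/4 = -7 - 42*4/145 = -7 - 168/145 = -1183/145 ≈ -8.1586)
E(Q, Y) = 1183/1305 (E(Q, Y) = -⅑*(-1183/145) = 1183/1305)
39730 - E(-129, 65) = 39730 - 1*1183/1305 = 39730 - 1183/1305 = 51846467/1305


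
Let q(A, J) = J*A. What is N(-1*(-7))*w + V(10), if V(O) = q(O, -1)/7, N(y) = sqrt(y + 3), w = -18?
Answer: -10/7 - 18*sqrt(10) ≈ -58.350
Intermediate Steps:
N(y) = sqrt(3 + y)
q(A, J) = A*J
V(O) = -O/7 (V(O) = (O*(-1))/7 = -O*(1/7) = -O/7)
N(-1*(-7))*w + V(10) = sqrt(3 - 1*(-7))*(-18) - 1/7*10 = sqrt(3 + 7)*(-18) - 10/7 = sqrt(10)*(-18) - 10/7 = -18*sqrt(10) - 10/7 = -10/7 - 18*sqrt(10)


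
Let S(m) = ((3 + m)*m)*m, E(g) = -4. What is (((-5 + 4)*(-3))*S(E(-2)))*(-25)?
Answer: 1200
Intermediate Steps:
S(m) = m²*(3 + m) (S(m) = (m*(3 + m))*m = m²*(3 + m))
(((-5 + 4)*(-3))*S(E(-2)))*(-25) = (((-5 + 4)*(-3))*((-4)²*(3 - 4)))*(-25) = ((-1*(-3))*(16*(-1)))*(-25) = (3*(-16))*(-25) = -48*(-25) = 1200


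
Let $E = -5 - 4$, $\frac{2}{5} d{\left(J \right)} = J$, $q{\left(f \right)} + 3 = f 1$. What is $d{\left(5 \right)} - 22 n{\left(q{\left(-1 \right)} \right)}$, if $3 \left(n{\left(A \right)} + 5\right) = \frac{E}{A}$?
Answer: $106$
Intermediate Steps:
$q{\left(f \right)} = -3 + f$ ($q{\left(f \right)} = -3 + f 1 = -3 + f$)
$d{\left(J \right)} = \frac{5 J}{2}$
$E = -9$ ($E = -5 - 4 = -9$)
$n{\left(A \right)} = -5 - \frac{3}{A}$ ($n{\left(A \right)} = -5 + \frac{\left(-9\right) \frac{1}{A}}{3} = -5 - \frac{3}{A}$)
$d{\left(5 \right)} - 22 n{\left(q{\left(-1 \right)} \right)} = \frac{5}{2} \cdot 5 - 22 \left(-5 - \frac{3}{-3 - 1}\right) = \frac{25}{2} - 22 \left(-5 - \frac{3}{-4}\right) = \frac{25}{2} - 22 \left(-5 - - \frac{3}{4}\right) = \frac{25}{2} - 22 \left(-5 + \frac{3}{4}\right) = \frac{25}{2} - - \frac{187}{2} = \frac{25}{2} + \frac{187}{2} = 106$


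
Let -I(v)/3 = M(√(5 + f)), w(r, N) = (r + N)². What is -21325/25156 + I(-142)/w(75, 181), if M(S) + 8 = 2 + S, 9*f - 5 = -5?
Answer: -174637799/206077952 - 3*√5/65536 ≈ -0.84754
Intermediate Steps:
f = 0 (f = 5/9 + (⅑)*(-5) = 5/9 - 5/9 = 0)
M(S) = -6 + S (M(S) = -8 + (2 + S) = -6 + S)
w(r, N) = (N + r)²
I(v) = 18 - 3*√5 (I(v) = -3*(-6 + √(5 + 0)) = -3*(-6 + √5) = 18 - 3*√5)
-21325/25156 + I(-142)/w(75, 181) = -21325/25156 + (18 - 3*√5)/((181 + 75)²) = -21325*1/25156 + (18 - 3*√5)/(256²) = -21325/25156 + (18 - 3*√5)/65536 = -21325/25156 + (18 - 3*√5)*(1/65536) = -21325/25156 + (9/32768 - 3*√5/65536) = -174637799/206077952 - 3*√5/65536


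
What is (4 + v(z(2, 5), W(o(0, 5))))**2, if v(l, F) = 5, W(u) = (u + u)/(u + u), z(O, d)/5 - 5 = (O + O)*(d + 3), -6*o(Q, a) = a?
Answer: 81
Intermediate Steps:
o(Q, a) = -a/6
z(O, d) = 25 + 10*O*(3 + d) (z(O, d) = 25 + 5*((O + O)*(d + 3)) = 25 + 5*((2*O)*(3 + d)) = 25 + 5*(2*O*(3 + d)) = 25 + 10*O*(3 + d))
W(u) = 1 (W(u) = (2*u)/((2*u)) = (2*u)*(1/(2*u)) = 1)
(4 + v(z(2, 5), W(o(0, 5))))**2 = (4 + 5)**2 = 9**2 = 81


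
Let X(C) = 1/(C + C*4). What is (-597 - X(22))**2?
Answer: 4312680241/12100 ≈ 3.5642e+5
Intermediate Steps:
X(C) = 1/(5*C) (X(C) = 1/(C + 4*C) = 1/(5*C))
(-597 - X(22))**2 = (-597 - 1/(5*22))**2 = (-597 - 1*1/110)**2 = (-597 - 1/110)**2 = (-65671/110)**2 = 4312680241/12100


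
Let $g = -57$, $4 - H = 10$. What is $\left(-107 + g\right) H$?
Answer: $984$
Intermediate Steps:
$H = -6$ ($H = 4 - 10 = -6$)
$\left(-107 + g\right) H = \left(-107 - 57\right) \left(-6\right) = \left(-164\right) \left(-6\right) = 984$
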